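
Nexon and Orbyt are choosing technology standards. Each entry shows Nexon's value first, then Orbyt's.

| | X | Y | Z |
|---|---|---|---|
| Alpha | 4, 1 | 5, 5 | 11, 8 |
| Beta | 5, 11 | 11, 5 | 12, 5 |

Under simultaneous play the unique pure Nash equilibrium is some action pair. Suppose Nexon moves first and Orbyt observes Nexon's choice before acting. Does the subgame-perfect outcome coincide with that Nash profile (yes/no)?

Backward induction with Nexon moving first.
- Alpha → Orbyt plays Z (best of 1, 5, 8); Nexon gets 11.
- Beta → Orbyt plays X (best of 11, 5, 5); Nexon gets 5.
Nexon's induced payoffs are 11, 5, so Nexon commits to Alpha. Subgame-perfect outcome: (Alpha, Z) with payoffs (11, 8).
Now find the simultaneous Nash equilibrium.
Nexon's best replies: X→Beta; Y→Beta; Z→Beta.
Orbyt's best replies: Alpha→Z; Beta→X.
The unique mutual best reply is (Beta, X), giving (5, 11).
Sequential outcome (Alpha, Z) differs from the Nash profile (Beta, X).

no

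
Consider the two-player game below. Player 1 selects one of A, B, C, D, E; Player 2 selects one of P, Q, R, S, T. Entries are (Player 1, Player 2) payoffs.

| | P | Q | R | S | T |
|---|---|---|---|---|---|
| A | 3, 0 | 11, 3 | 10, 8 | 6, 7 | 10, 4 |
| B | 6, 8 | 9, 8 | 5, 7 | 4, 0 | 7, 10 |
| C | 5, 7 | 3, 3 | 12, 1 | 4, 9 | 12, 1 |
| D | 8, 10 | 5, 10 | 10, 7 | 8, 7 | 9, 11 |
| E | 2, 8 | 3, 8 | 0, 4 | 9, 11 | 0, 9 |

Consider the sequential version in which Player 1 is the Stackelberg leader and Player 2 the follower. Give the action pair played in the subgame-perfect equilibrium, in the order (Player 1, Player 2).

Player 2 best-responds to each possible Player 1 move:
- A: BR = R, leader payoff 10.
- B: BR = T, leader payoff 7.
- C: BR = S, leader payoff 4.
- D: BR = T, leader payoff 9.
- E: BR = S, leader payoff 9.
Maximizing over 10, 7, 4, 9, 9, Player 1 chooses A. Subgame-perfect outcome: (A, R) with payoffs (10, 8).

(A, R)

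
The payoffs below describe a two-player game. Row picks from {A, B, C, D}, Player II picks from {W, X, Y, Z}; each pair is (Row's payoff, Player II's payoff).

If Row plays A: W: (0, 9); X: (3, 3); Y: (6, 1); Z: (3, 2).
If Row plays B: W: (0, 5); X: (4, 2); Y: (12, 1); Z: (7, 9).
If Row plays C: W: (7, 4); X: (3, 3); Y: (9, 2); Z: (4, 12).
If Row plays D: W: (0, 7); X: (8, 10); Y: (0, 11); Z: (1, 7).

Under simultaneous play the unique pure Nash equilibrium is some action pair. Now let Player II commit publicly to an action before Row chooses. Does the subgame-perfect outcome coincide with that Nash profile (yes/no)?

no

Row best-responds to each possible Player II move:
- W: Row compares 0, 0, 7, 0 and picks C; Player II would get 4.
- X: Row compares 3, 4, 3, 8 and picks D; Player II would get 10.
- Y: Row compares 6, 12, 9, 0 and picks B; Player II would get 1.
- Z: Row compares 3, 7, 4, 1 and picks B; Player II would get 9.
Among 4, 10, 1, 9, the best is 10 at X. Subgame-perfect outcome: (D, X) with payoffs (8, 10).
For the simultaneous game, intersect best replies.
Row's best replies: W→C; X→D; Y→B; Z→B.
Player II's best replies: A→W; B→Z; C→Z; D→Y.
The unique mutual best reply is (B, Z), giving (7, 9).
Sequential outcome (D, X) differs from the Nash profile (B, Z).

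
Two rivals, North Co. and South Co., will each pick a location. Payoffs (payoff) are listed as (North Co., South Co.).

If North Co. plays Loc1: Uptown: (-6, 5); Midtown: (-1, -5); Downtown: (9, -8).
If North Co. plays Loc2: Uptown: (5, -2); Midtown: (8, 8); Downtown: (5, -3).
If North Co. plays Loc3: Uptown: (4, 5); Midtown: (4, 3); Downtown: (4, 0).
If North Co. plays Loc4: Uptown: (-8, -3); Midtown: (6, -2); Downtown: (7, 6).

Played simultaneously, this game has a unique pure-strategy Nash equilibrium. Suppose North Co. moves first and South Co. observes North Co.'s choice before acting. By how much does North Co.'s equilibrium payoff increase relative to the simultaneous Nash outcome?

0

Solve by backward induction (North Co. leads).
- Loc1: South Co. compares 5, -5, -8 and picks Uptown; North Co. would get -6.
- Loc2: South Co. compares -2, 8, -3 and picks Midtown; North Co. would get 8.
- Loc3: South Co. compares 5, 3, 0 and picks Uptown; North Co. would get 4.
- Loc4: South Co. compares -3, -2, 6 and picks Downtown; North Co. would get 7.
North Co.'s induced payoffs are -6, 8, 4, 7, so North Co. commits to Loc2. Subgame-perfect outcome: (Loc2, Midtown) with payoffs (8, 8).
For the simultaneous game, intersect best replies.
North Co.'s best replies: Uptown→Loc2; Midtown→Loc2; Downtown→Loc1.
South Co.'s best replies: Loc1→Uptown; Loc2→Midtown; Loc3→Uptown; Loc4→Downtown.
Only (Loc2, Midtown) has each player best-responding; Nash payoffs (8, 8).
North Co.'s commitment gain: 8 − 8 = 0.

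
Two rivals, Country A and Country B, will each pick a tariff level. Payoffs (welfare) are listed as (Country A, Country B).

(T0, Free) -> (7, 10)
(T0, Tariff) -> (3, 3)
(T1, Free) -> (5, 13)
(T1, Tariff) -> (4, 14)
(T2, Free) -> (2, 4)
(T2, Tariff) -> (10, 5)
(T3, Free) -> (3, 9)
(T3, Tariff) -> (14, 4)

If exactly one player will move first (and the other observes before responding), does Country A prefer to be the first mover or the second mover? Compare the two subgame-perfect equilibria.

first

If Country A leads: Country B's best replies are T0→Free, T1→Tariff, T2→Tariff, T3→Free; Country A's induced payoffs 7, 4, 10, 3; outcome (T2, Tariff), payoffs (10, 5).
If Country B leads: Country A's best replies are Free→T0, Tariff→T3; Country B's induced payoffs 10, 4; outcome (T0, Free), payoffs (7, 10).
Country A gets 10 moving first and 7 moving second, so Country A prefers to move first.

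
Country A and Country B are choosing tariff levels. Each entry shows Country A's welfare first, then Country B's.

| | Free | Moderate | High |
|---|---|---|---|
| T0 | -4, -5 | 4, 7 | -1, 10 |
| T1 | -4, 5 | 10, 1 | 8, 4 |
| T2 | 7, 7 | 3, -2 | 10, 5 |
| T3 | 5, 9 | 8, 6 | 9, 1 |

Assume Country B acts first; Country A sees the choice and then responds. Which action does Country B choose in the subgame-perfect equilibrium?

Free

Country A best-responds to each possible Country B move:
- Free: BR = T2, leader payoff 7.
- Moderate: BR = T1, leader payoff 1.
- High: BR = T2, leader payoff 5.
Maximizing over 7, 1, 5, Country B chooses Free. Subgame-perfect outcome: (T2, Free) with payoffs (7, 7).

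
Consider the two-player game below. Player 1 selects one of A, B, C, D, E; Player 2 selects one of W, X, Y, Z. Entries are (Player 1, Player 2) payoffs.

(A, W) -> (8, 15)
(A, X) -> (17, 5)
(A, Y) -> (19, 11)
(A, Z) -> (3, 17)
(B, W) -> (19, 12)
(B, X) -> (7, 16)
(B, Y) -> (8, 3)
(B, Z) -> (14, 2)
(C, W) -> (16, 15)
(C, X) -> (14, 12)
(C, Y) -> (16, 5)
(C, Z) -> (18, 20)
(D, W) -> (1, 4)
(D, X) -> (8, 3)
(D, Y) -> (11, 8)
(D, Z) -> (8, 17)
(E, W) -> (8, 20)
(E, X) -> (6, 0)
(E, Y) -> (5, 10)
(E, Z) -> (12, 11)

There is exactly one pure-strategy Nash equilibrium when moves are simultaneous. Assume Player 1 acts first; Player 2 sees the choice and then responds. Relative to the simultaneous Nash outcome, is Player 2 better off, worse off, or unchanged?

Solve by backward induction (Player 1 leads).
- A → Player 2 plays Z (best of 15, 5, 11, 17); Player 1 gets 3.
- B → Player 2 plays X (best of 12, 16, 3, 2); Player 1 gets 7.
- C → Player 2 plays Z (best of 15, 12, 5, 20); Player 1 gets 18.
- D → Player 2 plays Z (best of 4, 3, 8, 17); Player 1 gets 8.
- E → Player 2 plays W (best of 20, 0, 10, 11); Player 1 gets 8.
Maximizing over 3, 7, 18, 8, 8, Player 1 chooses C. Subgame-perfect outcome: (C, Z) with payoffs (18, 20).
Now find the simultaneous Nash equilibrium.
Player 1's best replies: W→B; X→A; Y→A; Z→C.
Player 2's best replies: A→Z; B→X; C→Z; D→Z; E→W.
The unique mutual best reply is (C, Z), giving (18, 20).
Player 2 earns 20 sequentially versus 20 at the Nash outcome: unchanged.

unchanged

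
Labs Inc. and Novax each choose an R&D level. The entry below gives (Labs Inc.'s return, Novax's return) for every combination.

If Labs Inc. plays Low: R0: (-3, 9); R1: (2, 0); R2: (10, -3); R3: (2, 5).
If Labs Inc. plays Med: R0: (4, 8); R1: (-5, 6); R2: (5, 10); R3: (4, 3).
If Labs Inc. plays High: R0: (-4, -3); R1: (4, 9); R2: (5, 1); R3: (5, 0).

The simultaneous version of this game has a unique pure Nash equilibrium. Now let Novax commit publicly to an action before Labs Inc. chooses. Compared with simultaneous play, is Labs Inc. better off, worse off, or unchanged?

Solve by backward induction (Novax leads).
- R0 → Labs Inc. plays Med (best of -3, 4, -4); Novax gets 8.
- R1 → Labs Inc. plays High (best of 2, -5, 4); Novax gets 9.
- R2 → Labs Inc. plays Low (best of 10, 5, 5); Novax gets -3.
- R3 → Labs Inc. plays High (best of 2, 4, 5); Novax gets 0.
Among 8, 9, -3, 0, the best is 9 at R1. Subgame-perfect outcome: (High, R1) with payoffs (4, 9).
Under simultaneous play:
Labs Inc.'s best replies: R0→Med; R1→High; R2→Low; R3→High.
Novax's best replies: Low→R0; Med→R2; High→R1.
Only (High, R1) has each player best-responding; Nash payoffs (4, 9).
Labs Inc. earns 4 sequentially versus 4 at the Nash outcome: unchanged.

unchanged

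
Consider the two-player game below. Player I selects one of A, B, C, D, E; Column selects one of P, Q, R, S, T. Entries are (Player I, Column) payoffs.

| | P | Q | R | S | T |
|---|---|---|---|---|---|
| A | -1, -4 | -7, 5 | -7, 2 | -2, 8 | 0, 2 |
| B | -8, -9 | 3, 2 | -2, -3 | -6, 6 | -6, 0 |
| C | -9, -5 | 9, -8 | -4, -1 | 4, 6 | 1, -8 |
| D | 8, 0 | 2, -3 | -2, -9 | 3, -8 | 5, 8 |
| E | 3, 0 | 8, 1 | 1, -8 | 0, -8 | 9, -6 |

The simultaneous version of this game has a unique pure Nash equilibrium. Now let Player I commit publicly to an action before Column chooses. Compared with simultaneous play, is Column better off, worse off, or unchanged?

worse off

Work backward from Column's decision.
- A: Column compares -4, 5, 2, 8, 2 and picks S; Player I would get -2.
- B: Column compares -9, 2, -3, 6, 0 and picks S; Player I would get -6.
- C: Column compares -5, -8, -1, 6, -8 and picks S; Player I would get 4.
- D: Column compares 0, -3, -9, -8, 8 and picks T; Player I would get 5.
- E: Column compares 0, 1, -8, -8, -6 and picks Q; Player I would get 8.
Player I's induced payoffs are -2, -6, 4, 5, 8, so Player I commits to E. Subgame-perfect outcome: (E, Q) with payoffs (8, 1).
Now find the simultaneous Nash equilibrium.
Player I's best replies: P→D; Q→C; R→E; S→C; T→E.
Column's best replies: A→S; B→S; C→S; D→T; E→Q.
Only (C, S) has each player best-responding; Nash payoffs (4, 6).
Column earns 1 sequentially versus 6 at the Nash outcome: worse off.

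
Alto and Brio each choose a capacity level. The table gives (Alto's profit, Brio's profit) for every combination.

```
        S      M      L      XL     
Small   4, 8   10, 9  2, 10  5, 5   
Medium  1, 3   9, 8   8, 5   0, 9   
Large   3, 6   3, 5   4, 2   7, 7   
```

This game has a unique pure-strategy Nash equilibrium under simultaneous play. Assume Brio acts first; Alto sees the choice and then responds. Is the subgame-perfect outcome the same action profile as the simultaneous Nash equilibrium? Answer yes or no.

Backward induction with Brio moving first.
- S: BR = Small, leader payoff 8.
- M: BR = Small, leader payoff 9.
- L: BR = Medium, leader payoff 5.
- XL: BR = Large, leader payoff 7.
Maximizing over 8, 9, 5, 7, Brio chooses M. Subgame-perfect outcome: (Small, M) with payoffs (10, 9).
For the simultaneous game, intersect best replies.
Alto's best replies: S→Small; M→Small; L→Medium; XL→Large.
Brio's best replies: Small→L; Medium→XL; Large→XL.
Only (Large, XL) has each player best-responding; Nash payoffs (7, 7).
Sequential outcome (Small, M) differs from the Nash profile (Large, XL).

no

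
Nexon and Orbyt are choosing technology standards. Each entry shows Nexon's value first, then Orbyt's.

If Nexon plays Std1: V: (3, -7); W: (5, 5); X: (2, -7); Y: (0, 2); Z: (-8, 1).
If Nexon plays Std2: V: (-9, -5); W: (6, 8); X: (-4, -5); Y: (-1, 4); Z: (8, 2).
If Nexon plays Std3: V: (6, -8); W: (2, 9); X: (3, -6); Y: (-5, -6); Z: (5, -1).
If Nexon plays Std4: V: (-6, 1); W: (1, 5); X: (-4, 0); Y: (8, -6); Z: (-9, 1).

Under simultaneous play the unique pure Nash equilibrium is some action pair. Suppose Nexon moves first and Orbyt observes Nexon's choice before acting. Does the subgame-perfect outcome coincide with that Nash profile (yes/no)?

Solve by backward induction (Nexon leads).
- Std1: BR = W, leader payoff 5.
- Std2: BR = W, leader payoff 6.
- Std3: BR = W, leader payoff 2.
- Std4: BR = W, leader payoff 1.
Maximizing over 5, 6, 2, 1, Nexon chooses Std2. Subgame-perfect outcome: (Std2, W) with payoffs (6, 8).
Now find the simultaneous Nash equilibrium.
Nexon's best replies: V→Std3; W→Std2; X→Std3; Y→Std4; Z→Std2.
Orbyt's best replies: Std1→W; Std2→W; Std3→W; Std4→W.
Only (Std2, W) has each player best-responding; Nash payoffs (6, 8).
Sequential outcome (Std2, W) coincides with the Nash profile (Std2, W).

yes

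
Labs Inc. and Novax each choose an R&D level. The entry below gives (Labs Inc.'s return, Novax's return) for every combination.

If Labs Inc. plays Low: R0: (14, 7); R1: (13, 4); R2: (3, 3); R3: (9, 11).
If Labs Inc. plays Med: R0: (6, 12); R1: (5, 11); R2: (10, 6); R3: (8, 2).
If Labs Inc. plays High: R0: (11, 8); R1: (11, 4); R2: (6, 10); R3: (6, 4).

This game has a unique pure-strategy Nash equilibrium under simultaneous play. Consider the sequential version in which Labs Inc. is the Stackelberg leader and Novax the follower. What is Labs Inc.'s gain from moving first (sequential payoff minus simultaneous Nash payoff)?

0

Solve by backward induction (Labs Inc. leads).
- Low: Novax compares 7, 4, 3, 11 and picks R3; Labs Inc. would get 9.
- Med: Novax compares 12, 11, 6, 2 and picks R0; Labs Inc. would get 6.
- High: Novax compares 8, 4, 10, 4 and picks R2; Labs Inc. would get 6.
Labs Inc.'s induced payoffs are 9, 6, 6, so Labs Inc. commits to Low. Subgame-perfect outcome: (Low, R3) with payoffs (9, 11).
Now find the simultaneous Nash equilibrium.
Labs Inc.'s best replies: R0→Low; R1→Low; R2→Med; R3→Low.
Novax's best replies: Low→R3; Med→R0; High→R2.
Only (Low, R3) has each player best-responding; Nash payoffs (9, 11).
Labs Inc.'s commitment gain: 9 − 9 = 0.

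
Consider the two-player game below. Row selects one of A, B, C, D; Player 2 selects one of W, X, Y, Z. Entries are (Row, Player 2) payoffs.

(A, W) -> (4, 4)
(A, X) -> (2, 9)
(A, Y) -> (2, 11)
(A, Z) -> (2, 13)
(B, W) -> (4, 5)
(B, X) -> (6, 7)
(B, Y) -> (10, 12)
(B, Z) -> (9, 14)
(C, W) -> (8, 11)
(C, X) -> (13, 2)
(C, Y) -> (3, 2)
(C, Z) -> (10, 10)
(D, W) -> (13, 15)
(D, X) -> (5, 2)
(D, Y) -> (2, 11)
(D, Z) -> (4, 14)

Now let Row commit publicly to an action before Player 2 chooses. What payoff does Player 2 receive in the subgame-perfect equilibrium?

Backward induction with Row moving first.
- A → Player 2 plays Z (best of 4, 9, 11, 13); Row gets 2.
- B → Player 2 plays Z (best of 5, 7, 12, 14); Row gets 9.
- C → Player 2 plays W (best of 11, 2, 2, 10); Row gets 8.
- D → Player 2 plays W (best of 15, 2, 11, 14); Row gets 13.
Among 2, 9, 8, 13, the best is 13 at D. Subgame-perfect outcome: (D, W) with payoffs (13, 15).

15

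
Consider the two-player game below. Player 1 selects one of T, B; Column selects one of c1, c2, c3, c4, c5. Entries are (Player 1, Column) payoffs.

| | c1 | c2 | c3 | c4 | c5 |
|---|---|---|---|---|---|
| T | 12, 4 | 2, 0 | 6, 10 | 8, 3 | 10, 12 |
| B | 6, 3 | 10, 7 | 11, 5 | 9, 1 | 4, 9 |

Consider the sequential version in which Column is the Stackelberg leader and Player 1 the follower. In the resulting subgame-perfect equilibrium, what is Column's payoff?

12

Backward induction with Column moving first.
- c1 → Player 1 plays T (best of 12, 6); Column gets 4.
- c2 → Player 1 plays B (best of 2, 10); Column gets 7.
- c3 → Player 1 plays B (best of 6, 11); Column gets 5.
- c4 → Player 1 plays B (best of 8, 9); Column gets 1.
- c5 → Player 1 plays T (best of 10, 4); Column gets 12.
Among 4, 7, 5, 1, 12, the best is 12 at c5. Subgame-perfect outcome: (T, c5) with payoffs (10, 12).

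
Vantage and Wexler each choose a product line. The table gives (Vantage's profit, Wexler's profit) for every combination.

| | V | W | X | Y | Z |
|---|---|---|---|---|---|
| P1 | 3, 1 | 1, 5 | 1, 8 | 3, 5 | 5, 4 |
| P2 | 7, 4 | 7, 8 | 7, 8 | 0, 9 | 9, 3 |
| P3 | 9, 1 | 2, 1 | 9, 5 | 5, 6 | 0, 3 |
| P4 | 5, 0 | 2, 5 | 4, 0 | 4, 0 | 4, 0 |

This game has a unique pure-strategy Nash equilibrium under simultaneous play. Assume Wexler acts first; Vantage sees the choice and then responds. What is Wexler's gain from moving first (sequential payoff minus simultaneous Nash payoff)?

2

Backward induction with Wexler moving first.
- V: Vantage compares 3, 7, 9, 5 and picks P3; Wexler would get 1.
- W: Vantage compares 1, 7, 2, 2 and picks P2; Wexler would get 8.
- X: Vantage compares 1, 7, 9, 4 and picks P3; Wexler would get 5.
- Y: Vantage compares 3, 0, 5, 4 and picks P3; Wexler would get 6.
- Z: Vantage compares 5, 9, 0, 4 and picks P2; Wexler would get 3.
Wexler's induced payoffs are 1, 8, 5, 6, 3, so Wexler commits to W. Subgame-perfect outcome: (P2, W) with payoffs (7, 8).
Now find the simultaneous Nash equilibrium.
Vantage's best replies: V→P3; W→P2; X→P3; Y→P3; Z→P2.
Wexler's best replies: P1→X; P2→Y; P3→Y; P4→W.
The unique mutual best reply is (P3, Y), giving (5, 6).
Wexler's commitment gain: 8 − 6 = 2.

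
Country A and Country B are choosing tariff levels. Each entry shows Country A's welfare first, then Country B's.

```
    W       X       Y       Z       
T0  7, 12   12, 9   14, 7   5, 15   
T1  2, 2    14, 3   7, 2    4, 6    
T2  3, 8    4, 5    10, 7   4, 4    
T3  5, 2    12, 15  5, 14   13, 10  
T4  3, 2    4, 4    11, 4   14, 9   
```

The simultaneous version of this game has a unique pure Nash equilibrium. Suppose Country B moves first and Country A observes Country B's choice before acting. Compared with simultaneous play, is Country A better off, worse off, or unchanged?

worse off

Country A best-responds to each possible Country B move:
- W: BR = T0, leader payoff 12.
- X: BR = T1, leader payoff 3.
- Y: BR = T0, leader payoff 7.
- Z: BR = T4, leader payoff 9.
Maximizing over 12, 3, 7, 9, Country B chooses W. Subgame-perfect outcome: (T0, W) with payoffs (7, 12).
Under simultaneous play:
Country A's best replies: W→T0; X→T1; Y→T0; Z→T4.
Country B's best replies: T0→Z; T1→Z; T2→W; T3→X; T4→Z.
The unique mutual best reply is (T4, Z), giving (14, 9).
Country A earns 7 sequentially versus 14 at the Nash outcome: worse off.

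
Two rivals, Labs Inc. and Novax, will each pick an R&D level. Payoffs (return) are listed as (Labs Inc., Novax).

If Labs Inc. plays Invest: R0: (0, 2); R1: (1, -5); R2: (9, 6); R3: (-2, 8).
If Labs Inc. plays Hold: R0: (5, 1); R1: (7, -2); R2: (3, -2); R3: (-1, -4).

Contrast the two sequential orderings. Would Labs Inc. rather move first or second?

second

If Labs Inc. leads: Novax's best replies are Invest→R3, Hold→R0; Labs Inc.'s induced payoffs -2, 5; outcome (Hold, R0), payoffs (5, 1).
If Novax leads: Labs Inc.'s best replies are R0→Hold, R1→Hold, R2→Invest, R3→Hold; Novax's induced payoffs 1, -2, 6, -4; outcome (Invest, R2), payoffs (9, 6).
Labs Inc. gets 5 moving first and 9 moving second, so Labs Inc. prefers to move second.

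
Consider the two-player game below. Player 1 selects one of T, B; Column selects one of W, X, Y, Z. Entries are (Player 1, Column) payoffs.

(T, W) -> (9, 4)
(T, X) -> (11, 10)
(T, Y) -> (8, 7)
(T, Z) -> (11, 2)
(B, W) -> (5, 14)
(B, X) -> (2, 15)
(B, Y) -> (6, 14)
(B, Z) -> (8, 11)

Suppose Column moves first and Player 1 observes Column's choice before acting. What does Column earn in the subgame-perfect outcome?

Backward induction with Column moving first.
- W: BR = T, leader payoff 4.
- X: BR = T, leader payoff 10.
- Y: BR = T, leader payoff 7.
- Z: BR = T, leader payoff 2.
Maximizing over 4, 10, 7, 2, Column chooses X. Subgame-perfect outcome: (T, X) with payoffs (11, 10).

10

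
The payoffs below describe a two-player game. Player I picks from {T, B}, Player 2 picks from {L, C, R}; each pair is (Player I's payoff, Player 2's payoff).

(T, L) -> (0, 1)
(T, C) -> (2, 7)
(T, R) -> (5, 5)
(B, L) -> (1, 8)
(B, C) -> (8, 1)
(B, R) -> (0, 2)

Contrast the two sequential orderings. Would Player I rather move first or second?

first

If Player I leads: Player 2's best replies are T→C, B→L; Player I's induced payoffs 2, 1; outcome (T, C), payoffs (2, 7).
If Player 2 leads: Player I's best replies are L→B, C→B, R→T; Player 2's induced payoffs 8, 1, 5; outcome (B, L), payoffs (1, 8).
Player I gets 2 moving first and 1 moving second, so Player I prefers to move first.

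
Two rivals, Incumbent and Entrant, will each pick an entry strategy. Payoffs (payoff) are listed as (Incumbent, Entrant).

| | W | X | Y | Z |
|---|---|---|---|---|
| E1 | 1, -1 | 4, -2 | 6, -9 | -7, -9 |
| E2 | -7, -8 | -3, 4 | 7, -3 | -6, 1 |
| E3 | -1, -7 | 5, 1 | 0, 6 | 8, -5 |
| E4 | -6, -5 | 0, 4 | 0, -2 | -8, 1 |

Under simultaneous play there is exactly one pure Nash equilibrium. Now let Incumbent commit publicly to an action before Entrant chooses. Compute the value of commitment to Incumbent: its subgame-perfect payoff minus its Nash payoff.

Backward induction with Incumbent moving first.
- E1: Entrant compares -1, -2, -9, -9 and picks W; Incumbent would get 1.
- E2: Entrant compares -8, 4, -3, 1 and picks X; Incumbent would get -3.
- E3: Entrant compares -7, 1, 6, -5 and picks Y; Incumbent would get 0.
- E4: Entrant compares -5, 4, -2, 1 and picks X; Incumbent would get 0.
Among 1, -3, 0, 0, the best is 1 at E1. Subgame-perfect outcome: (E1, W) with payoffs (1, -1).
For the simultaneous game, intersect best replies.
Incumbent's best replies: W→E1; X→E3; Y→E2; Z→E3.
Entrant's best replies: E1→W; E2→X; E3→Y; E4→X.
Only (E1, W) has each player best-responding; Nash payoffs (1, -1).
Incumbent's commitment gain: 1 − 1 = 0.

0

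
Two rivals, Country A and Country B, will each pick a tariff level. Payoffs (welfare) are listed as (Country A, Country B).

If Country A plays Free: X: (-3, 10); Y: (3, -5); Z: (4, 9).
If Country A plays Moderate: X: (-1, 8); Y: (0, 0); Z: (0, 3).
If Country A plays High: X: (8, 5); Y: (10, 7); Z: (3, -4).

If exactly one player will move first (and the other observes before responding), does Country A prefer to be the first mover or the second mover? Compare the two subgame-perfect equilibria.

first

If Country A leads: Country B's best replies are Free→X, Moderate→X, High→Y; Country A's induced payoffs -3, -1, 10; outcome (High, Y), payoffs (10, 7).
If Country B leads: Country A's best replies are X→High, Y→High, Z→Free; Country B's induced payoffs 5, 7, 9; outcome (Free, Z), payoffs (4, 9).
Country A gets 10 moving first and 4 moving second, so Country A prefers to move first.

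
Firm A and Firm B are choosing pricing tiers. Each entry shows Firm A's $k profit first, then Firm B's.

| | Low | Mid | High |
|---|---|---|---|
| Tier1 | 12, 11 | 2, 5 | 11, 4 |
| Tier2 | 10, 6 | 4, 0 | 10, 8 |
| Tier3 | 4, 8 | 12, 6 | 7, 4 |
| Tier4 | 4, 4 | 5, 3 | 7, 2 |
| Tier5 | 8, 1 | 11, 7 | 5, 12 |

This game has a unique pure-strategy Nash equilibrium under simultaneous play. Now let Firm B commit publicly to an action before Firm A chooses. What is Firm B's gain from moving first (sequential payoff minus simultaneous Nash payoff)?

0

Work backward from Firm A's decision.
- Low → Firm A plays Tier1 (best of 12, 10, 4, 4, 8); Firm B gets 11.
- Mid → Firm A plays Tier3 (best of 2, 4, 12, 5, 11); Firm B gets 6.
- High → Firm A plays Tier1 (best of 11, 10, 7, 7, 5); Firm B gets 4.
Firm B's induced payoffs are 11, 6, 4, so Firm B commits to Low. Subgame-perfect outcome: (Tier1, Low) with payoffs (12, 11).
For the simultaneous game, intersect best replies.
Firm A's best replies: Low→Tier1; Mid→Tier3; High→Tier1.
Firm B's best replies: Tier1→Low; Tier2→High; Tier3→Low; Tier4→Low; Tier5→High.
The unique mutual best reply is (Tier1, Low), giving (12, 11).
Firm B's commitment gain: 11 − 11 = 0.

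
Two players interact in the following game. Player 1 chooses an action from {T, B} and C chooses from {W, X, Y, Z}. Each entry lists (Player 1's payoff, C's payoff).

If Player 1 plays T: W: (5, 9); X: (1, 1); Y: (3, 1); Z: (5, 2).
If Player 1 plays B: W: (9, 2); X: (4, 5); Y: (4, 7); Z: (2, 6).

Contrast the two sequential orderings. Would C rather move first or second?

second

If Player 1 leads: C's best replies are T→W, B→Y; Player 1's induced payoffs 5, 4; outcome (T, W), payoffs (5, 9).
If C leads: Player 1's best replies are W→B, X→B, Y→B, Z→T; C's induced payoffs 2, 5, 7, 2; outcome (B, Y), payoffs (4, 7).
C gets 7 moving first and 9 moving second, so C prefers to move second.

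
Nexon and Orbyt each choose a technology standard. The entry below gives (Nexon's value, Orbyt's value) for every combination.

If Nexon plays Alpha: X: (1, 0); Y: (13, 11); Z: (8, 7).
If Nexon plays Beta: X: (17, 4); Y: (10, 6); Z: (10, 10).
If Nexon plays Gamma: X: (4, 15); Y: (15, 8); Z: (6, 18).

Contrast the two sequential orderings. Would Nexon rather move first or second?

first

If Nexon leads: Orbyt's best replies are Alpha→Y, Beta→Z, Gamma→Z; Nexon's induced payoffs 13, 10, 6; outcome (Alpha, Y), payoffs (13, 11).
If Orbyt leads: Nexon's best replies are X→Beta, Y→Gamma, Z→Beta; Orbyt's induced payoffs 4, 8, 10; outcome (Beta, Z), payoffs (10, 10).
Nexon gets 13 moving first and 10 moving second, so Nexon prefers to move first.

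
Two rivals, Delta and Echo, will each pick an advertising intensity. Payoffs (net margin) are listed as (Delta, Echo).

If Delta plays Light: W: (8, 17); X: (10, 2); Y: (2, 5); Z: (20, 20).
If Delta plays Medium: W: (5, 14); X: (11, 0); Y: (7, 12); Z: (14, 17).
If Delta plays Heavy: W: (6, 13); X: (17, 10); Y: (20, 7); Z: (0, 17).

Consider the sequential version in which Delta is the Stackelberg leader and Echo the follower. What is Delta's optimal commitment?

Light

Solve by backward induction (Delta leads).
- Light: BR = Z, leader payoff 20.
- Medium: BR = Z, leader payoff 14.
- Heavy: BR = Z, leader payoff 0.
Delta's induced payoffs are 20, 14, 0, so Delta commits to Light. Subgame-perfect outcome: (Light, Z) with payoffs (20, 20).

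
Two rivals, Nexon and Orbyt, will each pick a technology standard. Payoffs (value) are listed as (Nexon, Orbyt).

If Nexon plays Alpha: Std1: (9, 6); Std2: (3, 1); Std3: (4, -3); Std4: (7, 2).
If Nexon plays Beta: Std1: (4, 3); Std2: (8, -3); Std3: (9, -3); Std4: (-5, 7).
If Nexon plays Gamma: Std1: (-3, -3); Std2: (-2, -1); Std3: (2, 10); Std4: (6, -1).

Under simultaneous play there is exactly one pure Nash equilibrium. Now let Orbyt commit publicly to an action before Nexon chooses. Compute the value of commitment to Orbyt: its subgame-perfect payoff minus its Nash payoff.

0

Solve by backward induction (Orbyt leads).
- Std1: Nexon compares 9, 4, -3 and picks Alpha; Orbyt would get 6.
- Std2: Nexon compares 3, 8, -2 and picks Beta; Orbyt would get -3.
- Std3: Nexon compares 4, 9, 2 and picks Beta; Orbyt would get -3.
- Std4: Nexon compares 7, -5, 6 and picks Alpha; Orbyt would get 2.
Maximizing over 6, -3, -3, 2, Orbyt chooses Std1. Subgame-perfect outcome: (Alpha, Std1) with payoffs (9, 6).
Now find the simultaneous Nash equilibrium.
Nexon's best replies: Std1→Alpha; Std2→Beta; Std3→Beta; Std4→Alpha.
Orbyt's best replies: Alpha→Std1; Beta→Std4; Gamma→Std3.
The unique mutual best reply is (Alpha, Std1), giving (9, 6).
Orbyt's commitment gain: 6 − 6 = 0.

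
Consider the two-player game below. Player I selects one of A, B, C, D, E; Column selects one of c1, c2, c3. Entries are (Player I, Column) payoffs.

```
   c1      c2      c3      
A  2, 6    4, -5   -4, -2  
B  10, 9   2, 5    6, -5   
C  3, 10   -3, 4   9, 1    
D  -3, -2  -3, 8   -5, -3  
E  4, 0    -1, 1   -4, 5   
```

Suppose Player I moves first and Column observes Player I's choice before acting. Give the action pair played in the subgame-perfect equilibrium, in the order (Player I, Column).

Backward induction with Player I moving first.
- A → Column plays c1 (best of 6, -5, -2); Player I gets 2.
- B → Column plays c1 (best of 9, 5, -5); Player I gets 10.
- C → Column plays c1 (best of 10, 4, 1); Player I gets 3.
- D → Column plays c2 (best of -2, 8, -3); Player I gets -3.
- E → Column plays c3 (best of 0, 1, 5); Player I gets -4.
Player I's induced payoffs are 2, 10, 3, -3, -4, so Player I commits to B. Subgame-perfect outcome: (B, c1) with payoffs (10, 9).

(B, c1)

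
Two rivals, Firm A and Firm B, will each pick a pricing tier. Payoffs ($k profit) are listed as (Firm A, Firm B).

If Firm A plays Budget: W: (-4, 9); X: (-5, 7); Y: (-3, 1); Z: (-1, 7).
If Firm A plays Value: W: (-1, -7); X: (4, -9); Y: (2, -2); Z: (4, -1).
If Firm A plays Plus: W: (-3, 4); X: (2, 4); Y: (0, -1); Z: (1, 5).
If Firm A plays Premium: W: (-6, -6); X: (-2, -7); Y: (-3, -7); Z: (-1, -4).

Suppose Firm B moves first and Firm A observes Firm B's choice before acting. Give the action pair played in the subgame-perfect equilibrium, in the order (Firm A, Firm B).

(Value, Z)

Solve by backward induction (Firm B leads).
- W: BR = Value, leader payoff -7.
- X: BR = Value, leader payoff -9.
- Y: BR = Value, leader payoff -2.
- Z: BR = Value, leader payoff -1.
Firm B's induced payoffs are -7, -9, -2, -1, so Firm B commits to Z. Subgame-perfect outcome: (Value, Z) with payoffs (4, -1).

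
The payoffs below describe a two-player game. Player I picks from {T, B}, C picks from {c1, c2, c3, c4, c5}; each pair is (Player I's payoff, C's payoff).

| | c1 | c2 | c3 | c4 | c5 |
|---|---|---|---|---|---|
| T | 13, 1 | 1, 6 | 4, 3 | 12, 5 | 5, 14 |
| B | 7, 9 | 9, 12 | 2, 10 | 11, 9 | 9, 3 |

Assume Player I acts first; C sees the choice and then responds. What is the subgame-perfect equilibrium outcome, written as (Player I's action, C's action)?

(B, c2)

Backward induction with Player I moving first.
- T: BR = c5, leader payoff 5.
- B: BR = c2, leader payoff 9.
Player I's induced payoffs are 5, 9, so Player I commits to B. Subgame-perfect outcome: (B, c2) with payoffs (9, 12).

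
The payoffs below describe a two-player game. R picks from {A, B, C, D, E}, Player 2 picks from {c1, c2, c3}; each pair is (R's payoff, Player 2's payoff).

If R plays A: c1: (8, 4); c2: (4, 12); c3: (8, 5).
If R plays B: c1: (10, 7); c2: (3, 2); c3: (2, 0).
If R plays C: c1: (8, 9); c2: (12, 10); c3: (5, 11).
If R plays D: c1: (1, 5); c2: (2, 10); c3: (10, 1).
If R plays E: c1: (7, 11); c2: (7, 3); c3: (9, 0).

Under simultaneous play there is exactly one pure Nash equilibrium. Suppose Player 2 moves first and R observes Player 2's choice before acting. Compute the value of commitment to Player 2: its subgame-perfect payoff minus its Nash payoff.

3

R best-responds to each possible Player 2 move:
- c1: BR = B, leader payoff 7.
- c2: BR = C, leader payoff 10.
- c3: BR = D, leader payoff 1.
Among 7, 10, 1, the best is 10 at c2. Subgame-perfect outcome: (C, c2) with payoffs (12, 10).
Under simultaneous play:
R's best replies: c1→B; c2→C; c3→D.
Player 2's best replies: A→c2; B→c1; C→c3; D→c2; E→c1.
The unique mutual best reply is (B, c1), giving (10, 7).
Player 2's commitment gain: 10 − 7 = 3.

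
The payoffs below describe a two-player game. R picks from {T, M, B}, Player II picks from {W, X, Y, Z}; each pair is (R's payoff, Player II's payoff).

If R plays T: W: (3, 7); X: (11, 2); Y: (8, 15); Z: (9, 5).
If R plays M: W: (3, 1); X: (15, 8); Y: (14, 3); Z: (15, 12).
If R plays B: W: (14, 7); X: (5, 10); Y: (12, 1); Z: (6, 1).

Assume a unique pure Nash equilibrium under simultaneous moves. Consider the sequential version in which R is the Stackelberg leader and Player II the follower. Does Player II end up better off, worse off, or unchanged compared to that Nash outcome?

Player II best-responds to each possible R move:
- T → Player II plays Y (best of 7, 2, 15, 5); R gets 8.
- M → Player II plays Z (best of 1, 8, 3, 12); R gets 15.
- B → Player II plays X (best of 7, 10, 1, 1); R gets 5.
Maximizing over 8, 15, 5, R chooses M. Subgame-perfect outcome: (M, Z) with payoffs (15, 12).
Under simultaneous play:
R's best replies: W→B; X→M; Y→M; Z→M.
Player II's best replies: T→Y; M→Z; B→X.
Only (M, Z) has each player best-responding; Nash payoffs (15, 12).
Player II earns 12 sequentially versus 12 at the Nash outcome: unchanged.

unchanged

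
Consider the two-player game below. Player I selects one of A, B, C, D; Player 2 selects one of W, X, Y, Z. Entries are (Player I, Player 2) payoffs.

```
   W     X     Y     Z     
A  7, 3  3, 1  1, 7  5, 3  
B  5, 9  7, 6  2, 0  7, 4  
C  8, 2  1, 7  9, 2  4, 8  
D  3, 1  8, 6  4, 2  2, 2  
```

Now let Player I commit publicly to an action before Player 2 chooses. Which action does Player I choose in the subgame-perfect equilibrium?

Player 2 best-responds to each possible Player I move:
- A → Player 2 plays Y (best of 3, 1, 7, 3); Player I gets 1.
- B → Player 2 plays W (best of 9, 6, 0, 4); Player I gets 5.
- C → Player 2 plays Z (best of 2, 7, 2, 8); Player I gets 4.
- D → Player 2 plays X (best of 1, 6, 2, 2); Player I gets 8.
Maximizing over 1, 5, 4, 8, Player I chooses D. Subgame-perfect outcome: (D, X) with payoffs (8, 6).

D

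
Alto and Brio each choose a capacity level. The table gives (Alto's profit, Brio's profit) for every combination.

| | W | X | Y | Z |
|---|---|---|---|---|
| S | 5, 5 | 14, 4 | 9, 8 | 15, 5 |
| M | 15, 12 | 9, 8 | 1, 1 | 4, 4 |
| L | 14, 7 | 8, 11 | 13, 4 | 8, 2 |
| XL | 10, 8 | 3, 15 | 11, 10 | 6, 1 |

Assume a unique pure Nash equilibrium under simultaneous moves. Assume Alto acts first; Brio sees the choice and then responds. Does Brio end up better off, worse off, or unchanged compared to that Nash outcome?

unchanged

Brio best-responds to each possible Alto move:
- S → Brio plays Y (best of 5, 4, 8, 5); Alto gets 9.
- M → Brio plays W (best of 12, 8, 1, 4); Alto gets 15.
- L → Brio plays X (best of 7, 11, 4, 2); Alto gets 8.
- XL → Brio plays X (best of 8, 15, 10, 1); Alto gets 3.
Alto's induced payoffs are 9, 15, 8, 3, so Alto commits to M. Subgame-perfect outcome: (M, W) with payoffs (15, 12).
For the simultaneous game, intersect best replies.
Alto's best replies: W→M; X→S; Y→L; Z→S.
Brio's best replies: S→Y; M→W; L→X; XL→X.
Only (M, W) has each player best-responding; Nash payoffs (15, 12).
Brio earns 12 sequentially versus 12 at the Nash outcome: unchanged.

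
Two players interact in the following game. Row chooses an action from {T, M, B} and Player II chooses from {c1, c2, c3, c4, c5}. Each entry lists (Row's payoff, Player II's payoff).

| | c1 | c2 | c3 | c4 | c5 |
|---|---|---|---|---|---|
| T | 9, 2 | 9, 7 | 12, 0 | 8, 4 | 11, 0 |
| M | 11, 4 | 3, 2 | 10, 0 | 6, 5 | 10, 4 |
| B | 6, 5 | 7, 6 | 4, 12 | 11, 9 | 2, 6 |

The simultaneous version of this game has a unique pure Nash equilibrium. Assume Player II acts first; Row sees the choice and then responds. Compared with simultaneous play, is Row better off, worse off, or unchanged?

better off

Row best-responds to each possible Player II move:
- c1: BR = M, leader payoff 4.
- c2: BR = T, leader payoff 7.
- c3: BR = T, leader payoff 0.
- c4: BR = B, leader payoff 9.
- c5: BR = T, leader payoff 0.
Player II's induced payoffs are 4, 7, 0, 9, 0, so Player II commits to c4. Subgame-perfect outcome: (B, c4) with payoffs (11, 9).
Now find the simultaneous Nash equilibrium.
Row's best replies: c1→M; c2→T; c3→T; c4→B; c5→T.
Player II's best replies: T→c2; M→c4; B→c3.
Only (T, c2) has each player best-responding; Nash payoffs (9, 7).
Row earns 11 sequentially versus 9 at the Nash outcome: better off.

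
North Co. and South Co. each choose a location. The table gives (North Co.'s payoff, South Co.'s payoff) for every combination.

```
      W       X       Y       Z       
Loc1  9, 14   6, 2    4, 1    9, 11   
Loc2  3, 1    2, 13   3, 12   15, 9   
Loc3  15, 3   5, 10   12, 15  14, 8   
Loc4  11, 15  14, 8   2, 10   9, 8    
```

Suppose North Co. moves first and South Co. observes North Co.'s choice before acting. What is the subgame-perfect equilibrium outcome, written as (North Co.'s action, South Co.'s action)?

(Loc3, Y)

South Co. best-responds to each possible North Co. move:
- Loc1: South Co. compares 14, 2, 1, 11 and picks W; North Co. would get 9.
- Loc2: South Co. compares 1, 13, 12, 9 and picks X; North Co. would get 2.
- Loc3: South Co. compares 3, 10, 15, 8 and picks Y; North Co. would get 12.
- Loc4: South Co. compares 15, 8, 10, 8 and picks W; North Co. would get 11.
Among 9, 2, 12, 11, the best is 12 at Loc3. Subgame-perfect outcome: (Loc3, Y) with payoffs (12, 15).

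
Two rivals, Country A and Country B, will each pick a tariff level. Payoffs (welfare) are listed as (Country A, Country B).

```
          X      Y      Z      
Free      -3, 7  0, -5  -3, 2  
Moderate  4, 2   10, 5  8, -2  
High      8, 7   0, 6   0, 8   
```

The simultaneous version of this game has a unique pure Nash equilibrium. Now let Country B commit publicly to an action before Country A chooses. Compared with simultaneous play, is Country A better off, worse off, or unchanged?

worse off

Backward induction with Country B moving first.
- X → Country A plays High (best of -3, 4, 8); Country B gets 7.
- Y → Country A plays Moderate (best of 0, 10, 0); Country B gets 5.
- Z → Country A plays Moderate (best of -3, 8, 0); Country B gets -2.
Country B's induced payoffs are 7, 5, -2, so Country B commits to X. Subgame-perfect outcome: (High, X) with payoffs (8, 7).
For the simultaneous game, intersect best replies.
Country A's best replies: X→High; Y→Moderate; Z→Moderate.
Country B's best replies: Free→X; Moderate→Y; High→Z.
Only (Moderate, Y) has each player best-responding; Nash payoffs (10, 5).
Country A earns 8 sequentially versus 10 at the Nash outcome: worse off.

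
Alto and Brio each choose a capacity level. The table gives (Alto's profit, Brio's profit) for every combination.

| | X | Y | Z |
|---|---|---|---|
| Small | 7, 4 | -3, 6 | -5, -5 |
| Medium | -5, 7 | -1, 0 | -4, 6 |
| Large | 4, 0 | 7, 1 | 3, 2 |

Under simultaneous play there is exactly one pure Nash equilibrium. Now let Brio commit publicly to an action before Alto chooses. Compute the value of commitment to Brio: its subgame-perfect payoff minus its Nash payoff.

2

Work backward from Alto's decision.
- X → Alto plays Small (best of 7, -5, 4); Brio gets 4.
- Y → Alto plays Large (best of -3, -1, 7); Brio gets 1.
- Z → Alto plays Large (best of -5, -4, 3); Brio gets 2.
Maximizing over 4, 1, 2, Brio chooses X. Subgame-perfect outcome: (Small, X) with payoffs (7, 4).
For the simultaneous game, intersect best replies.
Alto's best replies: X→Small; Y→Large; Z→Large.
Brio's best replies: Small→Y; Medium→X; Large→Z.
Only (Large, Z) has each player best-responding; Nash payoffs (3, 2).
Brio's commitment gain: 4 − 2 = 2.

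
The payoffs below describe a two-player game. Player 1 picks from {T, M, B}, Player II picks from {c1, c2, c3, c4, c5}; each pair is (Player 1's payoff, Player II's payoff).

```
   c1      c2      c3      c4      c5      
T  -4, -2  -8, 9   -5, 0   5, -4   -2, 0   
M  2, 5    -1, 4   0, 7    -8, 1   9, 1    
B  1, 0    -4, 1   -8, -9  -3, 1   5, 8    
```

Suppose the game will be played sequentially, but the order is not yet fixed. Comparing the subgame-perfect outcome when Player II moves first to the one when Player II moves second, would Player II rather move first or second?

If Player 1 leads: Player II's best replies are T→c2, M→c3, B→c5; Player 1's induced payoffs -8, 0, 5; outcome (B, c5), payoffs (5, 8).
If Player II leads: Player 1's best replies are c1→M, c2→M, c3→M, c4→T, c5→M; Player II's induced payoffs 5, 4, 7, -4, 1; outcome (M, c3), payoffs (0, 7).
Player II gets 7 moving first and 8 moving second, so Player II prefers to move second.

second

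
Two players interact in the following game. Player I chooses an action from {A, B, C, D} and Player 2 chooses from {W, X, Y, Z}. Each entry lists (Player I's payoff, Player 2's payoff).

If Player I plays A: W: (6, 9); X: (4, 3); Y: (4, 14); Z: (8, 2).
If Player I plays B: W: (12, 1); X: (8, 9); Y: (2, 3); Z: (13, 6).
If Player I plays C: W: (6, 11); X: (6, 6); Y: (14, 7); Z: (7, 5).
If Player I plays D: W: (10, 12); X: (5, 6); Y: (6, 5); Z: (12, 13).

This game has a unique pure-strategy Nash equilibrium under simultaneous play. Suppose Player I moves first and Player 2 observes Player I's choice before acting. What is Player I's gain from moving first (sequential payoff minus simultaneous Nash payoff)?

4

Work backward from Player 2's decision.
- A: BR = Y, leader payoff 4.
- B: BR = X, leader payoff 8.
- C: BR = W, leader payoff 6.
- D: BR = Z, leader payoff 12.
Maximizing over 4, 8, 6, 12, Player I chooses D. Subgame-perfect outcome: (D, Z) with payoffs (12, 13).
For the simultaneous game, intersect best replies.
Player I's best replies: W→B; X→B; Y→C; Z→B.
Player 2's best replies: A→Y; B→X; C→W; D→Z.
Only (B, X) has each player best-responding; Nash payoffs (8, 9).
Player I's commitment gain: 12 − 8 = 4.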